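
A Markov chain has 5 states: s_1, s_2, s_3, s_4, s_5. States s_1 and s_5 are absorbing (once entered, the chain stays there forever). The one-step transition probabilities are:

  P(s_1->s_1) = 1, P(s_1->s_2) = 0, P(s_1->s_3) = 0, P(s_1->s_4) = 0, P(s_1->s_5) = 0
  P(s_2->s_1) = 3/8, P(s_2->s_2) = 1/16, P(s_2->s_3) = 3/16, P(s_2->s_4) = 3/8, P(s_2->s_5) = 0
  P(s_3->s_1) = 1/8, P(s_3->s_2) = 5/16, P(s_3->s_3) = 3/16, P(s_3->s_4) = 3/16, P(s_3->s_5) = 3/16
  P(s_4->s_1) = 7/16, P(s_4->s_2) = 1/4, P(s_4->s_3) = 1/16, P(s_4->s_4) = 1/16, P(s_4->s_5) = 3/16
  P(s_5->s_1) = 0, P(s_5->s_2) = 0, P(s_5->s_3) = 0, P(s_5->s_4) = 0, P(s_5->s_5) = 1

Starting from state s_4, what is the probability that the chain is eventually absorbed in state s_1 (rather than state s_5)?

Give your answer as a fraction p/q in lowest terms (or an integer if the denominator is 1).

Let a_i = P(absorbed in s_1 | start in state i).
Boundary conditions: a_s_1 = 1, a_s_5 = 0.
For each transient state i, a_i = sum_j P(i->j) * a_j:
  a_s_2 = 3/8*a_s_1 + 1/16*a_s_2 + 3/16*a_s_3 + 3/8*a_s_4 + 0*a_s_5
  a_s_3 = 1/8*a_s_1 + 5/16*a_s_2 + 3/16*a_s_3 + 3/16*a_s_4 + 3/16*a_s_5
  a_s_4 = 7/16*a_s_1 + 1/4*a_s_2 + 1/16*a_s_3 + 1/16*a_s_4 + 3/16*a_s_5

Substituting a_s_1 = 1 and a_s_5 = 0, rearrange to (I - Q) a = r where r[i] = P(i -> s_1):
  [15/16, -3/16, -3/8] . (a_s_2, a_s_3, a_s_4) = 3/8
  [-5/16, 13/16, -3/16] . (a_s_2, a_s_3, a_s_4) = 1/8
  [-1/4, -1/16, 15/16] . (a_s_2, a_s_3, a_s_4) = 7/16

Solving yields:
  a_s_2 = 9/11
  a_s_3 = 7/11
  a_s_4 = 8/11

Starting state is s_4, so the absorption probability is a_s_4 = 8/11.

Answer: 8/11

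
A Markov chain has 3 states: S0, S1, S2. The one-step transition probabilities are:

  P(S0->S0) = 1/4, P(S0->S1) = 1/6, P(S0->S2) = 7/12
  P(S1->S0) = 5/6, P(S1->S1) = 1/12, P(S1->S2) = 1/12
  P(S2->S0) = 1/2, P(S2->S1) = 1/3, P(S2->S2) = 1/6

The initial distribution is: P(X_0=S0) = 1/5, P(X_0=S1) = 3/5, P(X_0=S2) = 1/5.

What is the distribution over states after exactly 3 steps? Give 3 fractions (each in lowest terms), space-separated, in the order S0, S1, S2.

Answer: 149/320 71/320 5/16

Derivation:
Propagating the distribution step by step (d_{t+1} = d_t * P):
d_0 = (S0=1/5, S1=3/5, S2=1/5)
  d_1[S0] = 1/5*1/4 + 3/5*5/6 + 1/5*1/2 = 13/20
  d_1[S1] = 1/5*1/6 + 3/5*1/12 + 1/5*1/3 = 3/20
  d_1[S2] = 1/5*7/12 + 3/5*1/12 + 1/5*1/6 = 1/5
d_1 = (S0=13/20, S1=3/20, S2=1/5)
  d_2[S0] = 13/20*1/4 + 3/20*5/6 + 1/5*1/2 = 31/80
  d_2[S1] = 13/20*1/6 + 3/20*1/12 + 1/5*1/3 = 3/16
  d_2[S2] = 13/20*7/12 + 3/20*1/12 + 1/5*1/6 = 17/40
d_2 = (S0=31/80, S1=3/16, S2=17/40)
  d_3[S0] = 31/80*1/4 + 3/16*5/6 + 17/40*1/2 = 149/320
  d_3[S1] = 31/80*1/6 + 3/16*1/12 + 17/40*1/3 = 71/320
  d_3[S2] = 31/80*7/12 + 3/16*1/12 + 17/40*1/6 = 5/16
d_3 = (S0=149/320, S1=71/320, S2=5/16)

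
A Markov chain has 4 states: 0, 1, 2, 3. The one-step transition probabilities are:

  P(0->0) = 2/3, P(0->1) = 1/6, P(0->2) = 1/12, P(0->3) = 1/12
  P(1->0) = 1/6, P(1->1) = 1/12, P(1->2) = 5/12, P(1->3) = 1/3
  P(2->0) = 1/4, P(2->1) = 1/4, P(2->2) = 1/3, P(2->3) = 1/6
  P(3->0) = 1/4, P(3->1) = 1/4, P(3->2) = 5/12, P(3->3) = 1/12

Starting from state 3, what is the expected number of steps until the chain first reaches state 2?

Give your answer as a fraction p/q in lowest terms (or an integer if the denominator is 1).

Answer: 1164/329

Derivation:
Let h_i = expected steps to first reach 2 from state i.
Boundary: h_2 = 0.
First-step equations for the other states:
  h_0 = 1 + 2/3*h_0 + 1/6*h_1 + 1/12*h_2 + 1/12*h_3
  h_1 = 1 + 1/6*h_0 + 1/12*h_1 + 5/12*h_2 + 1/3*h_3
  h_3 = 1 + 1/4*h_0 + 1/4*h_1 + 5/12*h_2 + 1/12*h_3

Substituting h_2 = 0 and rearranging gives the linear system (I - Q) h = 1:
  [1/3, -1/6, -1/12] . (h_0, h_1, h_3) = 1
  [-1/6, 11/12, -1/3] . (h_0, h_1, h_3) = 1
  [-1/4, -1/4, 11/12] . (h_0, h_1, h_3) = 1

Solving yields:
  h_0 = 1836/329
  h_1 = 1116/329
  h_3 = 1164/329

Starting state is 3, so the expected hitting time is h_3 = 1164/329.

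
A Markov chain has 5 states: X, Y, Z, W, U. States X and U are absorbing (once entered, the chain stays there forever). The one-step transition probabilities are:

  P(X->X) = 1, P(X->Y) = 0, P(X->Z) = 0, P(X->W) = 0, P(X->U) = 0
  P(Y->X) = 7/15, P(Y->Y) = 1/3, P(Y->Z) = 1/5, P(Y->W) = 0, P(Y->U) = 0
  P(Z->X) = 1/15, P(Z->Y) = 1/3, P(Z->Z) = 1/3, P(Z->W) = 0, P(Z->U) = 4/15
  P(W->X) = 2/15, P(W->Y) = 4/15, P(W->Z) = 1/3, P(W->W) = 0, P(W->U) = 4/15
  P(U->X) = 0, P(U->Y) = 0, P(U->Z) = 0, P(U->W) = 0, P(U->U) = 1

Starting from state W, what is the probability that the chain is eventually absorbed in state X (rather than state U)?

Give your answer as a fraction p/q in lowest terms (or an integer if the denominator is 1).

Answer: 229/425

Derivation:
Let a_i = P(absorbed in X | start in state i).
Boundary conditions: a_X = 1, a_U = 0.
For each transient state i, a_i = sum_j P(i->j) * a_j:
  a_Y = 7/15*a_X + 1/3*a_Y + 1/5*a_Z + 0*a_W + 0*a_U
  a_Z = 1/15*a_X + 1/3*a_Y + 1/3*a_Z + 0*a_W + 4/15*a_U
  a_W = 2/15*a_X + 4/15*a_Y + 1/3*a_Z + 0*a_W + 4/15*a_U

Substituting a_X = 1 and a_U = 0, rearrange to (I - Q) a = r where r[i] = P(i -> X):
  [2/3, -1/5, 0] . (a_Y, a_Z, a_W) = 7/15
  [-1/3, 2/3, 0] . (a_Y, a_Z, a_W) = 1/15
  [-4/15, -1/3, 1] . (a_Y, a_Z, a_W) = 2/15

Solving yields:
  a_Y = 73/85
  a_Z = 9/17
  a_W = 229/425

Starting state is W, so the absorption probability is a_W = 229/425.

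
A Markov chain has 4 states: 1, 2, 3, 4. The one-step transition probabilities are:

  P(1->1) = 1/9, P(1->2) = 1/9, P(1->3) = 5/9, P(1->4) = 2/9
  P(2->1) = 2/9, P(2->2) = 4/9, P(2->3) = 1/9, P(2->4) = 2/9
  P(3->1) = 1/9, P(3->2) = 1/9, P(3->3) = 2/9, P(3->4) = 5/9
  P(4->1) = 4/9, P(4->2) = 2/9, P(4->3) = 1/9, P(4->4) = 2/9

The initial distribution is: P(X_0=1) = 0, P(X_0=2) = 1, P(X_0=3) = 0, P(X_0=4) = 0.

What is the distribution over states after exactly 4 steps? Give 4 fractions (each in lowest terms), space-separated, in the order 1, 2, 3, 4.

Propagating the distribution step by step (d_{t+1} = d_t * P):
d_0 = (1=0, 2=1, 3=0, 4=0)
  d_1[1] = 0*1/9 + 1*2/9 + 0*1/9 + 0*4/9 = 2/9
  d_1[2] = 0*1/9 + 1*4/9 + 0*1/9 + 0*2/9 = 4/9
  d_1[3] = 0*5/9 + 1*1/9 + 0*2/9 + 0*1/9 = 1/9
  d_1[4] = 0*2/9 + 1*2/9 + 0*5/9 + 0*2/9 = 2/9
d_1 = (1=2/9, 2=4/9, 3=1/9, 4=2/9)
  d_2[1] = 2/9*1/9 + 4/9*2/9 + 1/9*1/9 + 2/9*4/9 = 19/81
  d_2[2] = 2/9*1/9 + 4/9*4/9 + 1/9*1/9 + 2/9*2/9 = 23/81
  d_2[3] = 2/9*5/9 + 4/9*1/9 + 1/9*2/9 + 2/9*1/9 = 2/9
  d_2[4] = 2/9*2/9 + 4/9*2/9 + 1/9*5/9 + 2/9*2/9 = 7/27
d_2 = (1=19/81, 2=23/81, 3=2/9, 4=7/27)
  d_3[1] = 19/81*1/9 + 23/81*2/9 + 2/9*1/9 + 7/27*4/9 = 167/729
  d_3[2] = 19/81*1/9 + 23/81*4/9 + 2/9*1/9 + 7/27*2/9 = 19/81
  d_3[3] = 19/81*5/9 + 23/81*1/9 + 2/9*2/9 + 7/27*1/9 = 175/729
  d_3[4] = 19/81*2/9 + 23/81*2/9 + 2/9*5/9 + 7/27*2/9 = 8/27
d_3 = (1=167/729, 2=19/81, 3=175/729, 4=8/27)
  d_4[1] = 167/729*1/9 + 19/81*2/9 + 175/729*1/9 + 8/27*4/9 = 172/729
  d_4[2] = 167/729*1/9 + 19/81*4/9 + 175/729*1/9 + 8/27*2/9 = 2/9
  d_4[3] = 167/729*5/9 + 19/81*1/9 + 175/729*2/9 + 8/27*1/9 = 524/2187
  d_4[4] = 167/729*2/9 + 19/81*2/9 + 175/729*5/9 + 8/27*2/9 = 661/2187
d_4 = (1=172/729, 2=2/9, 3=524/2187, 4=661/2187)

Answer: 172/729 2/9 524/2187 661/2187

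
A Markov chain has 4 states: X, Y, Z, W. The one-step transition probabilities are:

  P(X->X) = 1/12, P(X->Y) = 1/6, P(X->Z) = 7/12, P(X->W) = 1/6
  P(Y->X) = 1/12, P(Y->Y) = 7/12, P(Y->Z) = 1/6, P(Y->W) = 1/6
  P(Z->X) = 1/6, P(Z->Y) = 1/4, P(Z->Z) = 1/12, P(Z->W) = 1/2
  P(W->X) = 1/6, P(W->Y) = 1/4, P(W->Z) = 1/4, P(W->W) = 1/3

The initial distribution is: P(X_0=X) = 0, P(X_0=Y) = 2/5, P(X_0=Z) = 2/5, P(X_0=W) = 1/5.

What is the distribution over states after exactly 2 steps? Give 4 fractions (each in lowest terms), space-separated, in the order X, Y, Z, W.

Propagating the distribution step by step (d_{t+1} = d_t * P):
d_0 = (X=0, Y=2/5, Z=2/5, W=1/5)
  d_1[X] = 0*1/12 + 2/5*1/12 + 2/5*1/6 + 1/5*1/6 = 2/15
  d_1[Y] = 0*1/6 + 2/5*7/12 + 2/5*1/4 + 1/5*1/4 = 23/60
  d_1[Z] = 0*7/12 + 2/5*1/6 + 2/5*1/12 + 1/5*1/4 = 3/20
  d_1[W] = 0*1/6 + 2/5*1/6 + 2/5*1/2 + 1/5*1/3 = 1/3
d_1 = (X=2/15, Y=23/60, Z=3/20, W=1/3)
  d_2[X] = 2/15*1/12 + 23/60*1/12 + 3/20*1/6 + 1/3*1/6 = 89/720
  d_2[Y] = 2/15*1/6 + 23/60*7/12 + 3/20*1/4 + 1/3*1/4 = 11/30
  d_2[Z] = 2/15*7/12 + 23/60*1/6 + 3/20*1/12 + 1/3*1/4 = 19/80
  d_2[W] = 2/15*1/6 + 23/60*1/6 + 3/20*1/2 + 1/3*1/3 = 49/180
d_2 = (X=89/720, Y=11/30, Z=19/80, W=49/180)

Answer: 89/720 11/30 19/80 49/180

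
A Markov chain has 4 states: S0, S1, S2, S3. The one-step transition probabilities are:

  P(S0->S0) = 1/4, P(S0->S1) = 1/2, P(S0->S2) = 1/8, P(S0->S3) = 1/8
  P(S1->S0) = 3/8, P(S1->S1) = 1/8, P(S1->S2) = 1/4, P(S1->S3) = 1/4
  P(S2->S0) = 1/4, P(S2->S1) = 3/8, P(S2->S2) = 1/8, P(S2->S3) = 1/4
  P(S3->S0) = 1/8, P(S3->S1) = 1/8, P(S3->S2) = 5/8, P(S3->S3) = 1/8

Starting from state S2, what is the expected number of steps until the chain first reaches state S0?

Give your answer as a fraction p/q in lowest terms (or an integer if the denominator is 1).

Answer: 240/61

Derivation:
Let h_i = expected steps to first reach S0 from state i.
Boundary: h_S0 = 0.
First-step equations for the other states:
  h_S1 = 1 + 3/8*h_S0 + 1/8*h_S1 + 1/4*h_S2 + 1/4*h_S3
  h_S2 = 1 + 1/4*h_S0 + 3/8*h_S1 + 1/8*h_S2 + 1/4*h_S3
  h_S3 = 1 + 1/8*h_S0 + 1/8*h_S1 + 5/8*h_S2 + 1/8*h_S3

Substituting h_S0 = 0 and rearranging gives the linear system (I - Q) h = 1:
  [7/8, -1/4, -1/4] . (h_S1, h_S2, h_S3) = 1
  [-3/8, 7/8, -1/4] . (h_S1, h_S2, h_S3) = 1
  [-1/8, -5/8, 7/8] . (h_S1, h_S2, h_S3) = 1

Solving yields:
  h_S1 = 216/61
  h_S2 = 240/61
  h_S3 = 272/61

Starting state is S2, so the expected hitting time is h_S2 = 240/61.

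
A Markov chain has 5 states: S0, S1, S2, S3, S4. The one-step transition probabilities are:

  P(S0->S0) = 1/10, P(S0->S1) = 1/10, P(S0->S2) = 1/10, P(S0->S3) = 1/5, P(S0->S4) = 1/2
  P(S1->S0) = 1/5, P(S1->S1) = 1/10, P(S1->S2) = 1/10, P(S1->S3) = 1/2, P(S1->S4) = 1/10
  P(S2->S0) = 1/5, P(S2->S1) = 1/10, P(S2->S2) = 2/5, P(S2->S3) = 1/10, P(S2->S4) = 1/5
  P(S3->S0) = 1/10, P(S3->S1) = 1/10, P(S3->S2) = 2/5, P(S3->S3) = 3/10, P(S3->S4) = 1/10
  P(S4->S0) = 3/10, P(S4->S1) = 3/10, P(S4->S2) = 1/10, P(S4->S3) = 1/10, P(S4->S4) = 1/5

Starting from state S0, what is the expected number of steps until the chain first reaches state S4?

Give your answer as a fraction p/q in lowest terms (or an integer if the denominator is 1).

Answer: 1320/391

Derivation:
Let h_i = expected steps to first reach S4 from state i.
Boundary: h_S4 = 0.
First-step equations for the other states:
  h_S0 = 1 + 1/10*h_S0 + 1/10*h_S1 + 1/10*h_S2 + 1/5*h_S3 + 1/2*h_S4
  h_S1 = 1 + 1/5*h_S0 + 1/10*h_S1 + 1/10*h_S2 + 1/2*h_S3 + 1/10*h_S4
  h_S2 = 1 + 1/5*h_S0 + 1/10*h_S1 + 2/5*h_S2 + 1/10*h_S3 + 1/5*h_S4
  h_S3 = 1 + 1/10*h_S0 + 1/10*h_S1 + 2/5*h_S2 + 3/10*h_S3 + 1/10*h_S4

Substituting h_S4 = 0 and rearranging gives the linear system (I - Q) h = 1:
  [9/10, -1/10, -1/10, -1/5] . (h_S0, h_S1, h_S2, h_S3) = 1
  [-1/5, 9/10, -1/10, -1/2] . (h_S0, h_S1, h_S2, h_S3) = 1
  [-1/5, -1/10, 3/5, -1/10] . (h_S0, h_S1, h_S2, h_S3) = 1
  [-1/10, -1/10, -2/5, 7/10] . (h_S0, h_S1, h_S2, h_S3) = 1

Solving yields:
  h_S0 = 1320/391
  h_S1 = 90/17
  h_S2 = 1780/391
  h_S3 = 2060/391

Starting state is S0, so the expected hitting time is h_S0 = 1320/391.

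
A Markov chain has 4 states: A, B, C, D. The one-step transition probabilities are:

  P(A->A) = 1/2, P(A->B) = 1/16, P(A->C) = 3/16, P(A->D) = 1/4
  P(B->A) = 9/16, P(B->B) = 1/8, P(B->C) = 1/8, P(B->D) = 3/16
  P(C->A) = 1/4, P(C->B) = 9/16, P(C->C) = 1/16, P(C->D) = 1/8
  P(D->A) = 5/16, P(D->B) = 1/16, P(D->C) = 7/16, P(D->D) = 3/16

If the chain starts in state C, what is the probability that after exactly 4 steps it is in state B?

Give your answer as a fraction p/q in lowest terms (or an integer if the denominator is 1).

Computing P^4 by repeated multiplication:
P^1 =
  A: [1/2, 1/16, 3/16, 1/4]
  B: [9/16, 1/8, 1/8, 3/16]
  C: [1/4, 9/16, 1/16, 1/8]
  D: [5/16, 1/16, 7/16, 3/16]
P^2 =
  A: [105/256, 41/256, 57/256, 53/256]
  B: [113/256, 17/128, 27/128, 55/256]
  C: [127/256, 33/256, 45/256, 51/256]
  D: [23/64, 73/256, 45/256, 23/128]
P^3 =
  A: [851/2048, 753/4096, 825/4096, 51/256]
  B: [1701/4096, 361/2048, 423/2048, 827/4096]
  C: [437/1024, 649/4096, 849/4096, 425/2048]
  D: [1803/4096, 689/4096, 789/4096, 815/4096]
P^4 =
  A: [27773/65536, 11449/65536, 13149/65536, 13165/65536]
  B: [27625/65536, 5793/32768, 6591/32768, 13143/65536]
  C: [27471/65536, 11537/65536, 13341/65536, 13187/65536]
  D: [1741/4096, 11097/65536, 13281/65536, 6651/32768]

(P^4)[C -> B] = 11537/65536

Answer: 11537/65536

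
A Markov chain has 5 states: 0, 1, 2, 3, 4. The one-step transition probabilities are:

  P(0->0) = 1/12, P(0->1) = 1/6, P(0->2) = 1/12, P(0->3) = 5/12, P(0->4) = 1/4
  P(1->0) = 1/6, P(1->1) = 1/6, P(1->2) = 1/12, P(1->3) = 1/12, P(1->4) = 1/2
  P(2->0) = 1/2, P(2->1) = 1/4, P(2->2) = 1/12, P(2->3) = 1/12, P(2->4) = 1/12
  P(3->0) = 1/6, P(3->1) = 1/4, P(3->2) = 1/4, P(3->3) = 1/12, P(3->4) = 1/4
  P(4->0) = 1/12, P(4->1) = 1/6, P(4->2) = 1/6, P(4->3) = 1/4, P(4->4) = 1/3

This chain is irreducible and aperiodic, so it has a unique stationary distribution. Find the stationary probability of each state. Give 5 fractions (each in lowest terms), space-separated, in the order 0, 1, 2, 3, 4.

The stationary distribution satisfies pi = pi * P, i.e.:
  pi_0 = 1/12*pi_0 + 1/6*pi_1 + 1/2*pi_2 + 1/6*pi_3 + 1/12*pi_4
  pi_1 = 1/6*pi_0 + 1/6*pi_1 + 1/4*pi_2 + 1/4*pi_3 + 1/6*pi_4
  pi_2 = 1/12*pi_0 + 1/12*pi_1 + 1/12*pi_2 + 1/4*pi_3 + 1/6*pi_4
  pi_3 = 5/12*pi_0 + 1/12*pi_1 + 1/12*pi_2 + 1/12*pi_3 + 1/4*pi_4
  pi_4 = 1/4*pi_0 + 1/2*pi_1 + 1/12*pi_2 + 1/4*pi_3 + 1/3*pi_4
with normalization: pi_0 + pi_1 + pi_2 + pi_3 + pi_4 = 1.

Using the first 4 balance equations plus normalization, the linear system A*pi = b is:
  [-11/12, 1/6, 1/2, 1/6, 1/12] . pi = 0
  [1/6, -5/6, 1/4, 1/4, 1/6] . pi = 0
  [1/12, 1/12, -11/12, 1/4, 1/6] . pi = 0
  [5/12, 1/12, 1/12, -11/12, 1/4] . pi = 0
  [1, 1, 1, 1, 1] . pi = 1

Solving yields:
  pi_0 = 793/4560
  pi_1 = 443/2280
  pi_2 = 1279/9120
  pi_3 = 349/1824
  pi_4 = 1369/4560

Verification (pi * P):
  793/4560*1/12 + 443/2280*1/6 + 1279/9120*1/2 + 349/1824*1/6 + 1369/4560*1/12 = 793/4560 = pi_0  (ok)
  793/4560*1/6 + 443/2280*1/6 + 1279/9120*1/4 + 349/1824*1/4 + 1369/4560*1/6 = 443/2280 = pi_1  (ok)
  793/4560*1/12 + 443/2280*1/12 + 1279/9120*1/12 + 349/1824*1/4 + 1369/4560*1/6 = 1279/9120 = pi_2  (ok)
  793/4560*5/12 + 443/2280*1/12 + 1279/9120*1/12 + 349/1824*1/12 + 1369/4560*1/4 = 349/1824 = pi_3  (ok)
  793/4560*1/4 + 443/2280*1/2 + 1279/9120*1/12 + 349/1824*1/4 + 1369/4560*1/3 = 1369/4560 = pi_4  (ok)

Answer: 793/4560 443/2280 1279/9120 349/1824 1369/4560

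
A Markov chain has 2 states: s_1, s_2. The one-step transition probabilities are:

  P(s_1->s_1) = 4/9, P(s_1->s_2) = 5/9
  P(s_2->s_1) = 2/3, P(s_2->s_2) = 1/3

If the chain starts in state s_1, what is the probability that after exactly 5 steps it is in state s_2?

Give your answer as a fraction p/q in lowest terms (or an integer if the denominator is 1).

Answer: 26855/59049

Derivation:
Computing P^5 by repeated multiplication:
P^1 =
  s_1: [4/9, 5/9]
  s_2: [2/3, 1/3]
P^2 =
  s_1: [46/81, 35/81]
  s_2: [14/27, 13/27]
P^3 =
  s_1: [394/729, 335/729]
  s_2: [134/243, 109/243]
P^4 =
  s_1: [3586/6561, 2975/6561]
  s_2: [1190/2187, 997/2187]
P^5 =
  s_1: [32194/59049, 26855/59049]
  s_2: [10742/19683, 8941/19683]

(P^5)[s_1 -> s_2] = 26855/59049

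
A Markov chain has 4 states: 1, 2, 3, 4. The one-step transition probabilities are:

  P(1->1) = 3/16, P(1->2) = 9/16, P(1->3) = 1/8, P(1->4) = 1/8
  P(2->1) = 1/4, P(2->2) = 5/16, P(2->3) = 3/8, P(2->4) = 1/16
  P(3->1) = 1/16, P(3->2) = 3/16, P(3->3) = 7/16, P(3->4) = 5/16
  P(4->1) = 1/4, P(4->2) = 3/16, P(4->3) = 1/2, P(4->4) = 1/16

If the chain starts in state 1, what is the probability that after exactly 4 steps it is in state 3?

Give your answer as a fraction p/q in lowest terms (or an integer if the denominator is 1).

Answer: 12291/32768

Derivation:
Computing P^4 by repeated multiplication:
P^1 =
  1: [3/16, 9/16, 1/8, 1/8]
  2: [1/4, 5/16, 3/8, 1/16]
  3: [1/16, 3/16, 7/16, 5/16]
  4: [1/4, 3/16, 1/2, 1/16]
P^2 =
  1: [55/256, 21/64, 45/128, 27/256]
  2: [21/128, 41/128, 11/32, 11/64]
  3: [21/128, 15/64, 109/256, 45/256]
  4: [9/64, 39/128, 45/128, 13/64]
P^3 =
  1: [699/4096, 633/2048, 365/1024, 671/4096]
  2: [359/2048, 37/128, 193/512, 325/2048]
  3: [655/4096, 285/1024, 1567/4096, 367/2048]
  4: [359/2048, 285/1024, 793/2048, 163/1024]
P^4 =
  1: [11305/65536, 9507/32768, 12291/32768, 10635/65536]
  2: [5517/32768, 4741/16384, 6137/16384, 5495/32768]
  3: [2757/16384, 9249/32768, 24991/65536, 11019/65536]
  4: [2727/16384, 4719/16384, 12297/32768, 5579/32768]

(P^4)[1 -> 3] = 12291/32768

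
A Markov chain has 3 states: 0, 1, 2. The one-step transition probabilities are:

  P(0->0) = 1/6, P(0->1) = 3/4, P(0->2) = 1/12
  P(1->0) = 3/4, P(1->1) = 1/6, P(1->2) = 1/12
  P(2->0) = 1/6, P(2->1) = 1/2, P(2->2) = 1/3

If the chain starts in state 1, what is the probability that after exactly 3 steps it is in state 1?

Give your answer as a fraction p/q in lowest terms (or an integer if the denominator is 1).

Computing P^3 by repeated multiplication:
P^1 =
  0: [1/6, 3/4, 1/12]
  1: [3/4, 1/6, 1/12]
  2: [1/6, 1/2, 1/3]
P^2 =
  0: [29/48, 7/24, 5/48]
  1: [19/72, 91/144, 5/48]
  2: [11/24, 3/8, 1/6]
P^3 =
  0: [97/288, 319/576, 7/64]
  1: [925/1728, 307/864, 7/64]
  2: [37/96, 47/96, 1/8]

(P^3)[1 -> 1] = 307/864

Answer: 307/864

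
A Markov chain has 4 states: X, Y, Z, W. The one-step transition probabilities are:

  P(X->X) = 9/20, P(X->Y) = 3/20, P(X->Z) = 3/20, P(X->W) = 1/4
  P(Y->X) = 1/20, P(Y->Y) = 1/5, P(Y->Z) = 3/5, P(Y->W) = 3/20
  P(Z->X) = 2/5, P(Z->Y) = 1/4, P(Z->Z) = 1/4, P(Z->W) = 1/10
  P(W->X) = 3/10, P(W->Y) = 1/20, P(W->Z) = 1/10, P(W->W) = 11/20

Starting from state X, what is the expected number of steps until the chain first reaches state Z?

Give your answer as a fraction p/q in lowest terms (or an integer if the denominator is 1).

Let h_i = expected steps to first reach Z from state i.
Boundary: h_Z = 0.
First-step equations for the other states:
  h_X = 1 + 9/20*h_X + 3/20*h_Y + 3/20*h_Z + 1/4*h_W
  h_Y = 1 + 1/20*h_X + 1/5*h_Y + 3/5*h_Z + 3/20*h_W
  h_W = 1 + 3/10*h_X + 1/20*h_Y + 1/10*h_Z + 11/20*h_W

Substituting h_Z = 0 and rearranging gives the linear system (I - Q) h = 1:
  [11/20, -3/20, -1/4] . (h_X, h_Y, h_W) = 1
  [-1/20, 4/5, -3/20] . (h_X, h_Y, h_W) = 1
  [-3/10, -1/20, 9/20] . (h_X, h_Y, h_W) = 1

Solving yields:
  h_X = 1048/197
  h_Y = 536/197
  h_W = 1196/197

Starting state is X, so the expected hitting time is h_X = 1048/197.

Answer: 1048/197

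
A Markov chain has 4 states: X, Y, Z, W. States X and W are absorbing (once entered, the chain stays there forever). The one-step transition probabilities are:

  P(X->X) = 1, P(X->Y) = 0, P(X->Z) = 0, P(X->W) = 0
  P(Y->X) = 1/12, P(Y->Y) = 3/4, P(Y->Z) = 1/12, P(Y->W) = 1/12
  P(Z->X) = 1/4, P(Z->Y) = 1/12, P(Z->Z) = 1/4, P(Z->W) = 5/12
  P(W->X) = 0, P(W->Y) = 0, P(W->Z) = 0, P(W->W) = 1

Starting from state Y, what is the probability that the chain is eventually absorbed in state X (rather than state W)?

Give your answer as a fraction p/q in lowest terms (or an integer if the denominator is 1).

Answer: 6/13

Derivation:
Let a_i = P(absorbed in X | start in state i).
Boundary conditions: a_X = 1, a_W = 0.
For each transient state i, a_i = sum_j P(i->j) * a_j:
  a_Y = 1/12*a_X + 3/4*a_Y + 1/12*a_Z + 1/12*a_W
  a_Z = 1/4*a_X + 1/12*a_Y + 1/4*a_Z + 5/12*a_W

Substituting a_X = 1 and a_W = 0, rearrange to (I - Q) a = r where r[i] = P(i -> X):
  [1/4, -1/12] . (a_Y, a_Z) = 1/12
  [-1/12, 3/4] . (a_Y, a_Z) = 1/4

Solving yields:
  a_Y = 6/13
  a_Z = 5/13

Starting state is Y, so the absorption probability is a_Y = 6/13.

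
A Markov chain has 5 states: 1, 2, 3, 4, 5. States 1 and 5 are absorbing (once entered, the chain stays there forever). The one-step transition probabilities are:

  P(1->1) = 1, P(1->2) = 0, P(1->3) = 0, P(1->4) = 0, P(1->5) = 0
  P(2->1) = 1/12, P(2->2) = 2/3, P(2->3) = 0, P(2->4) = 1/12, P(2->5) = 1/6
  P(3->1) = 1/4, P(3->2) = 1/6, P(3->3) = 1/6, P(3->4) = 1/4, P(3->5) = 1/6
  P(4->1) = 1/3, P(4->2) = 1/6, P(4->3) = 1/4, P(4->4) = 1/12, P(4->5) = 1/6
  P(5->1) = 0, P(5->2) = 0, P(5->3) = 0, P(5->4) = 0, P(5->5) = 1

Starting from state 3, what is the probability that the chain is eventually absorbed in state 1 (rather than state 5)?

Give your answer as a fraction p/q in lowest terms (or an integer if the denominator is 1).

Let a_i = P(absorbed in 1 | start in state i).
Boundary conditions: a_1 = 1, a_5 = 0.
For each transient state i, a_i = sum_j P(i->j) * a_j:
  a_2 = 1/12*a_1 + 2/3*a_2 + 0*a_3 + 1/12*a_4 + 1/6*a_5
  a_3 = 1/4*a_1 + 1/6*a_2 + 1/6*a_3 + 1/4*a_4 + 1/6*a_5
  a_4 = 1/3*a_1 + 1/6*a_2 + 1/4*a_3 + 1/12*a_4 + 1/6*a_5

Substituting a_1 = 1 and a_5 = 0, rearrange to (I - Q) a = r where r[i] = P(i -> 1):
  [1/3, 0, -1/12] . (a_2, a_3, a_4) = 1/12
  [-1/6, 5/6, -1/4] . (a_2, a_3, a_4) = 1/4
  [-1/6, -1/4, 11/12] . (a_2, a_3, a_4) = 1/3

Solving yields:
  a_2 = 25/63
  a_3 = 5/9
  a_4 = 37/63

Starting state is 3, so the absorption probability is a_3 = 5/9.

Answer: 5/9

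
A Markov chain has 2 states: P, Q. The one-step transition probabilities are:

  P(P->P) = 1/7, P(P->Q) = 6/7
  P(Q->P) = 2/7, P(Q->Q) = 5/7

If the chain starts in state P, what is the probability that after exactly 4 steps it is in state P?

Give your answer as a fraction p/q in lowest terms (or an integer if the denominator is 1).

Computing P^4 by repeated multiplication:
P^1 =
  P: [1/7, 6/7]
  Q: [2/7, 5/7]
P^2 =
  P: [13/49, 36/49]
  Q: [12/49, 37/49]
P^3 =
  P: [85/343, 258/343]
  Q: [86/343, 257/343]
P^4 =
  P: [601/2401, 1800/2401]
  Q: [600/2401, 1801/2401]

(P^4)[P -> P] = 601/2401

Answer: 601/2401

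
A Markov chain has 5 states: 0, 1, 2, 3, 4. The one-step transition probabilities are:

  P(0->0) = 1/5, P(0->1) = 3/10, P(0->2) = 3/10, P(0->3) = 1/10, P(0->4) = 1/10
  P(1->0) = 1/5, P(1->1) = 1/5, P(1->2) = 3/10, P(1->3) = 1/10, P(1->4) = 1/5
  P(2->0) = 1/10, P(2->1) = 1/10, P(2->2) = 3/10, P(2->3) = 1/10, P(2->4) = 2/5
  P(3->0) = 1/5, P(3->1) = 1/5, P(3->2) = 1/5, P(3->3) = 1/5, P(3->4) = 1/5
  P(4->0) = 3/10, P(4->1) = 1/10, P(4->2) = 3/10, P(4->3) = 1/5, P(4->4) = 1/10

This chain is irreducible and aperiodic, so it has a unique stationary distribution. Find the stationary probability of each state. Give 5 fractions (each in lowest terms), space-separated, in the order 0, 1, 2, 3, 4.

Answer: 644/3337 12/71 956/3337 451/3337 722/3337

Derivation:
The stationary distribution satisfies pi = pi * P, i.e.:
  pi_0 = 1/5*pi_0 + 1/5*pi_1 + 1/10*pi_2 + 1/5*pi_3 + 3/10*pi_4
  pi_1 = 3/10*pi_0 + 1/5*pi_1 + 1/10*pi_2 + 1/5*pi_3 + 1/10*pi_4
  pi_2 = 3/10*pi_0 + 3/10*pi_1 + 3/10*pi_2 + 1/5*pi_3 + 3/10*pi_4
  pi_3 = 1/10*pi_0 + 1/10*pi_1 + 1/10*pi_2 + 1/5*pi_3 + 1/5*pi_4
  pi_4 = 1/10*pi_0 + 1/5*pi_1 + 2/5*pi_2 + 1/5*pi_3 + 1/10*pi_4
with normalization: pi_0 + pi_1 + pi_2 + pi_3 + pi_4 = 1.

Using the first 4 balance equations plus normalization, the linear system A*pi = b is:
  [-4/5, 1/5, 1/10, 1/5, 3/10] . pi = 0
  [3/10, -4/5, 1/10, 1/5, 1/10] . pi = 0
  [3/10, 3/10, -7/10, 1/5, 3/10] . pi = 0
  [1/10, 1/10, 1/10, -4/5, 1/5] . pi = 0
  [1, 1, 1, 1, 1] . pi = 1

Solving yields:
  pi_0 = 644/3337
  pi_1 = 12/71
  pi_2 = 956/3337
  pi_3 = 451/3337
  pi_4 = 722/3337

Verification (pi * P):
  644/3337*1/5 + 12/71*1/5 + 956/3337*1/10 + 451/3337*1/5 + 722/3337*3/10 = 644/3337 = pi_0  (ok)
  644/3337*3/10 + 12/71*1/5 + 956/3337*1/10 + 451/3337*1/5 + 722/3337*1/10 = 12/71 = pi_1  (ok)
  644/3337*3/10 + 12/71*3/10 + 956/3337*3/10 + 451/3337*1/5 + 722/3337*3/10 = 956/3337 = pi_2  (ok)
  644/3337*1/10 + 12/71*1/10 + 956/3337*1/10 + 451/3337*1/5 + 722/3337*1/5 = 451/3337 = pi_3  (ok)
  644/3337*1/10 + 12/71*1/5 + 956/3337*2/5 + 451/3337*1/5 + 722/3337*1/10 = 722/3337 = pi_4  (ok)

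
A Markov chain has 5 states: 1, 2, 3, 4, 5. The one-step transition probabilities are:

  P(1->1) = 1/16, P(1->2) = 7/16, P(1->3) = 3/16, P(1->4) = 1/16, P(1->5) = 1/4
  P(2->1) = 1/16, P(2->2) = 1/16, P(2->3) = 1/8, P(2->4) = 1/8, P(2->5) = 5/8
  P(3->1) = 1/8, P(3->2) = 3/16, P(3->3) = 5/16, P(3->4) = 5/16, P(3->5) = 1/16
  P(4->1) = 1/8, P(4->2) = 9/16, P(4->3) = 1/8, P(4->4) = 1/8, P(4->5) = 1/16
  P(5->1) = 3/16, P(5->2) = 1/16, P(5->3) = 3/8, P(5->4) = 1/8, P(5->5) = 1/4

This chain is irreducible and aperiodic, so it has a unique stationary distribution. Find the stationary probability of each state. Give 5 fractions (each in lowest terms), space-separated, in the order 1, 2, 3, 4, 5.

Answer: 2609/21772 9541/43544 5267/21772 1773/10886 11159/43544

Derivation:
The stationary distribution satisfies pi = pi * P, i.e.:
  pi_1 = 1/16*pi_1 + 1/16*pi_2 + 1/8*pi_3 + 1/8*pi_4 + 3/16*pi_5
  pi_2 = 7/16*pi_1 + 1/16*pi_2 + 3/16*pi_3 + 9/16*pi_4 + 1/16*pi_5
  pi_3 = 3/16*pi_1 + 1/8*pi_2 + 5/16*pi_3 + 1/8*pi_4 + 3/8*pi_5
  pi_4 = 1/16*pi_1 + 1/8*pi_2 + 5/16*pi_3 + 1/8*pi_4 + 1/8*pi_5
  pi_5 = 1/4*pi_1 + 5/8*pi_2 + 1/16*pi_3 + 1/16*pi_4 + 1/4*pi_5
with normalization: pi_1 + pi_2 + pi_3 + pi_4 + pi_5 = 1.

Using the first 4 balance equations plus normalization, the linear system A*pi = b is:
  [-15/16, 1/16, 1/8, 1/8, 3/16] . pi = 0
  [7/16, -15/16, 3/16, 9/16, 1/16] . pi = 0
  [3/16, 1/8, -11/16, 1/8, 3/8] . pi = 0
  [1/16, 1/8, 5/16, -7/8, 1/8] . pi = 0
  [1, 1, 1, 1, 1] . pi = 1

Solving yields:
  pi_1 = 2609/21772
  pi_2 = 9541/43544
  pi_3 = 5267/21772
  pi_4 = 1773/10886
  pi_5 = 11159/43544

Verification (pi * P):
  2609/21772*1/16 + 9541/43544*1/16 + 5267/21772*1/8 + 1773/10886*1/8 + 11159/43544*3/16 = 2609/21772 = pi_1  (ok)
  2609/21772*7/16 + 9541/43544*1/16 + 5267/21772*3/16 + 1773/10886*9/16 + 11159/43544*1/16 = 9541/43544 = pi_2  (ok)
  2609/21772*3/16 + 9541/43544*1/8 + 5267/21772*5/16 + 1773/10886*1/8 + 11159/43544*3/8 = 5267/21772 = pi_3  (ok)
  2609/21772*1/16 + 9541/43544*1/8 + 5267/21772*5/16 + 1773/10886*1/8 + 11159/43544*1/8 = 1773/10886 = pi_4  (ok)
  2609/21772*1/4 + 9541/43544*5/8 + 5267/21772*1/16 + 1773/10886*1/16 + 11159/43544*1/4 = 11159/43544 = pi_5  (ok)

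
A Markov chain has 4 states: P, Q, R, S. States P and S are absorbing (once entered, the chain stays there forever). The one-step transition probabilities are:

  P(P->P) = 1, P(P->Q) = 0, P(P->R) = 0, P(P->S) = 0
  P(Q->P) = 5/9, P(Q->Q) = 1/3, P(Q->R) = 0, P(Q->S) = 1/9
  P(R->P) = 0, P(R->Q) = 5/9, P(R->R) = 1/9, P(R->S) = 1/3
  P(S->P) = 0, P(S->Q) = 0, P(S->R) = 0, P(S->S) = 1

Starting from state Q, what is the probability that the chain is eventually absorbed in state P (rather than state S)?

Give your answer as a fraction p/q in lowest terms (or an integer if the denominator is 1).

Answer: 5/6

Derivation:
Let a_i = P(absorbed in P | start in state i).
Boundary conditions: a_P = 1, a_S = 0.
For each transient state i, a_i = sum_j P(i->j) * a_j:
  a_Q = 5/9*a_P + 1/3*a_Q + 0*a_R + 1/9*a_S
  a_R = 0*a_P + 5/9*a_Q + 1/9*a_R + 1/3*a_S

Substituting a_P = 1 and a_S = 0, rearrange to (I - Q) a = r where r[i] = P(i -> P):
  [2/3, 0] . (a_Q, a_R) = 5/9
  [-5/9, 8/9] . (a_Q, a_R) = 0

Solving yields:
  a_Q = 5/6
  a_R = 25/48

Starting state is Q, so the absorption probability is a_Q = 5/6.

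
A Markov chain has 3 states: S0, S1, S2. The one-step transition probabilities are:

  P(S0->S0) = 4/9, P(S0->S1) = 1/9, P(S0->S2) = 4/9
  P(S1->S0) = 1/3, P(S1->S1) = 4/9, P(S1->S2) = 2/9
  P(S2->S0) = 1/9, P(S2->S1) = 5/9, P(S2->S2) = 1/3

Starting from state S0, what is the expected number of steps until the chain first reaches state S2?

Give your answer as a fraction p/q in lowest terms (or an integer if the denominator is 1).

Let h_i = expected steps to first reach S2 from state i.
Boundary: h_S2 = 0.
First-step equations for the other states:
  h_S0 = 1 + 4/9*h_S0 + 1/9*h_S1 + 4/9*h_S2
  h_S1 = 1 + 1/3*h_S0 + 4/9*h_S1 + 2/9*h_S2

Substituting h_S2 = 0 and rearranging gives the linear system (I - Q) h = 1:
  [5/9, -1/9] . (h_S0, h_S1) = 1
  [-1/3, 5/9] . (h_S0, h_S1) = 1

Solving yields:
  h_S0 = 27/11
  h_S1 = 36/11

Starting state is S0, so the expected hitting time is h_S0 = 27/11.

Answer: 27/11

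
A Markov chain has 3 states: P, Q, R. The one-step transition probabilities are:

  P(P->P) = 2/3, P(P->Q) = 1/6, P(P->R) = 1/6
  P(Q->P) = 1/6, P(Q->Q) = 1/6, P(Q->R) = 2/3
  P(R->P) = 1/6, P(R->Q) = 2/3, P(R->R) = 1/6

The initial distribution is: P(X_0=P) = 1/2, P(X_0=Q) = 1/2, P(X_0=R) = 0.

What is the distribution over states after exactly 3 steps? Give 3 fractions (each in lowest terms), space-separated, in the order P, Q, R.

Propagating the distribution step by step (d_{t+1} = d_t * P):
d_0 = (P=1/2, Q=1/2, R=0)
  d_1[P] = 1/2*2/3 + 1/2*1/6 + 0*1/6 = 5/12
  d_1[Q] = 1/2*1/6 + 1/2*1/6 + 0*2/3 = 1/6
  d_1[R] = 1/2*1/6 + 1/2*2/3 + 0*1/6 = 5/12
d_1 = (P=5/12, Q=1/6, R=5/12)
  d_2[P] = 5/12*2/3 + 1/6*1/6 + 5/12*1/6 = 3/8
  d_2[Q] = 5/12*1/6 + 1/6*1/6 + 5/12*2/3 = 3/8
  d_2[R] = 5/12*1/6 + 1/6*2/3 + 5/12*1/6 = 1/4
d_2 = (P=3/8, Q=3/8, R=1/4)
  d_3[P] = 3/8*2/3 + 3/8*1/6 + 1/4*1/6 = 17/48
  d_3[Q] = 3/8*1/6 + 3/8*1/6 + 1/4*2/3 = 7/24
  d_3[R] = 3/8*1/6 + 3/8*2/3 + 1/4*1/6 = 17/48
d_3 = (P=17/48, Q=7/24, R=17/48)

Answer: 17/48 7/24 17/48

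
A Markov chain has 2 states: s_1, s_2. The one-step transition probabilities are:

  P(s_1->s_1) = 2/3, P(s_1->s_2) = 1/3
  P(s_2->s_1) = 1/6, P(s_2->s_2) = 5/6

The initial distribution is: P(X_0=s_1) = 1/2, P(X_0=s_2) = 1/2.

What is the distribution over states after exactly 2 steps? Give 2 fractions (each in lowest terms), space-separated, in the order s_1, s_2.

Propagating the distribution step by step (d_{t+1} = d_t * P):
d_0 = (s_1=1/2, s_2=1/2)
  d_1[s_1] = 1/2*2/3 + 1/2*1/6 = 5/12
  d_1[s_2] = 1/2*1/3 + 1/2*5/6 = 7/12
d_1 = (s_1=5/12, s_2=7/12)
  d_2[s_1] = 5/12*2/3 + 7/12*1/6 = 3/8
  d_2[s_2] = 5/12*1/3 + 7/12*5/6 = 5/8
d_2 = (s_1=3/8, s_2=5/8)

Answer: 3/8 5/8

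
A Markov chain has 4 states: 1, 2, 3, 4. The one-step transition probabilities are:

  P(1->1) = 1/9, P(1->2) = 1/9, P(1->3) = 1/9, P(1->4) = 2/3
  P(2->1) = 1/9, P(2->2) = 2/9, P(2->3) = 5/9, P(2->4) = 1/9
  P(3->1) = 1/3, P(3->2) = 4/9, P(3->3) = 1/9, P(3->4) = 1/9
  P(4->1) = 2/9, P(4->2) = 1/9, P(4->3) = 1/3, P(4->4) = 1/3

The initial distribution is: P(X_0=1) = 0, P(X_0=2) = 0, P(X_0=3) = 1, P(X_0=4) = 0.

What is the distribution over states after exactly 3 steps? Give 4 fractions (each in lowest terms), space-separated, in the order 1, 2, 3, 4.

Answer: 161/729 178/729 197/729 193/729

Derivation:
Propagating the distribution step by step (d_{t+1} = d_t * P):
d_0 = (1=0, 2=0, 3=1, 4=0)
  d_1[1] = 0*1/9 + 0*1/9 + 1*1/3 + 0*2/9 = 1/3
  d_1[2] = 0*1/9 + 0*2/9 + 1*4/9 + 0*1/9 = 4/9
  d_1[3] = 0*1/9 + 0*5/9 + 1*1/9 + 0*1/3 = 1/9
  d_1[4] = 0*2/3 + 0*1/9 + 1*1/9 + 0*1/3 = 1/9
d_1 = (1=1/3, 2=4/9, 3=1/9, 4=1/9)
  d_2[1] = 1/3*1/9 + 4/9*1/9 + 1/9*1/3 + 1/9*2/9 = 4/27
  d_2[2] = 1/3*1/9 + 4/9*2/9 + 1/9*4/9 + 1/9*1/9 = 16/81
  d_2[3] = 1/3*1/9 + 4/9*5/9 + 1/9*1/9 + 1/9*1/3 = 1/3
  d_2[4] = 1/3*2/3 + 4/9*1/9 + 1/9*1/9 + 1/9*1/3 = 26/81
d_2 = (1=4/27, 2=16/81, 3=1/3, 4=26/81)
  d_3[1] = 4/27*1/9 + 16/81*1/9 + 1/3*1/3 + 26/81*2/9 = 161/729
  d_3[2] = 4/27*1/9 + 16/81*2/9 + 1/3*4/9 + 26/81*1/9 = 178/729
  d_3[3] = 4/27*1/9 + 16/81*5/9 + 1/3*1/9 + 26/81*1/3 = 197/729
  d_3[4] = 4/27*2/3 + 16/81*1/9 + 1/3*1/9 + 26/81*1/3 = 193/729
d_3 = (1=161/729, 2=178/729, 3=197/729, 4=193/729)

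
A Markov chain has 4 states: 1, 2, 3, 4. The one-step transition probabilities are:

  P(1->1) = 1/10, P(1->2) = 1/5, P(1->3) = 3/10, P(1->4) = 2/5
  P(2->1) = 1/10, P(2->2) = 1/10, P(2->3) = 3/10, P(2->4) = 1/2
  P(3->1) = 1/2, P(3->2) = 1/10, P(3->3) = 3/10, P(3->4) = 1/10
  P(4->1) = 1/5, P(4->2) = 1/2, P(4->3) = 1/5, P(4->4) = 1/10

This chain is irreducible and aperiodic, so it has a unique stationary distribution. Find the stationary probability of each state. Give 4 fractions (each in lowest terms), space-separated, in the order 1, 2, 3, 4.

The stationary distribution satisfies pi = pi * P, i.e.:
  pi_1 = 1/10*pi_1 + 1/10*pi_2 + 1/2*pi_3 + 1/5*pi_4
  pi_2 = 1/5*pi_1 + 1/10*pi_2 + 1/10*pi_3 + 1/2*pi_4
  pi_3 = 3/10*pi_1 + 3/10*pi_2 + 3/10*pi_3 + 1/5*pi_4
  pi_4 = 2/5*pi_1 + 1/2*pi_2 + 1/10*pi_3 + 1/10*pi_4
with normalization: pi_1 + pi_2 + pi_3 + pi_4 = 1.

Using the first 3 balance equations plus normalization, the linear system A*pi = b is:
  [-9/10, 1/10, 1/2, 1/5] . pi = 0
  [1/5, -9/10, 1/10, 1/2] . pi = 0
  [3/10, 3/10, -7/10, 1/5] . pi = 0
  [1, 1, 1, 1] . pi = 1

Solving yields:
  pi_1 = 161/683
  pi_2 = 156/683
  pi_3 = 187/683
  pi_4 = 179/683

Verification (pi * P):
  161/683*1/10 + 156/683*1/10 + 187/683*1/2 + 179/683*1/5 = 161/683 = pi_1  (ok)
  161/683*1/5 + 156/683*1/10 + 187/683*1/10 + 179/683*1/2 = 156/683 = pi_2  (ok)
  161/683*3/10 + 156/683*3/10 + 187/683*3/10 + 179/683*1/5 = 187/683 = pi_3  (ok)
  161/683*2/5 + 156/683*1/2 + 187/683*1/10 + 179/683*1/10 = 179/683 = pi_4  (ok)

Answer: 161/683 156/683 187/683 179/683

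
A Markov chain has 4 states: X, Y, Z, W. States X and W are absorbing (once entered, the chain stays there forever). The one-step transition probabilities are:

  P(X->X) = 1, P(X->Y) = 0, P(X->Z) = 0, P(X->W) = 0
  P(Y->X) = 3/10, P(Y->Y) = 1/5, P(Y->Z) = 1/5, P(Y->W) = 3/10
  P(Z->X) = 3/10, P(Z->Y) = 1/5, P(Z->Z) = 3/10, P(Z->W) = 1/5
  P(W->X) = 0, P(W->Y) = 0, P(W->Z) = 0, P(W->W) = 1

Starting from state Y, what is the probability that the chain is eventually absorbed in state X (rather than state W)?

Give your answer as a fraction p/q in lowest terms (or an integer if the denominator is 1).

Answer: 27/52

Derivation:
Let a_i = P(absorbed in X | start in state i).
Boundary conditions: a_X = 1, a_W = 0.
For each transient state i, a_i = sum_j P(i->j) * a_j:
  a_Y = 3/10*a_X + 1/5*a_Y + 1/5*a_Z + 3/10*a_W
  a_Z = 3/10*a_X + 1/5*a_Y + 3/10*a_Z + 1/5*a_W

Substituting a_X = 1 and a_W = 0, rearrange to (I - Q) a = r where r[i] = P(i -> X):
  [4/5, -1/5] . (a_Y, a_Z) = 3/10
  [-1/5, 7/10] . (a_Y, a_Z) = 3/10

Solving yields:
  a_Y = 27/52
  a_Z = 15/26

Starting state is Y, so the absorption probability is a_Y = 27/52.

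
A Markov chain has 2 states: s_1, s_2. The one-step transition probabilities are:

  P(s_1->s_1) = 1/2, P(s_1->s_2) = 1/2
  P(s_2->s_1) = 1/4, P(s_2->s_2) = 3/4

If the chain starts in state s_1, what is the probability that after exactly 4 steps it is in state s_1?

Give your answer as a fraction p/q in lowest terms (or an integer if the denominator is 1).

Computing P^4 by repeated multiplication:
P^1 =
  s_1: [1/2, 1/2]
  s_2: [1/4, 3/4]
P^2 =
  s_1: [3/8, 5/8]
  s_2: [5/16, 11/16]
P^3 =
  s_1: [11/32, 21/32]
  s_2: [21/64, 43/64]
P^4 =
  s_1: [43/128, 85/128]
  s_2: [85/256, 171/256]

(P^4)[s_1 -> s_1] = 43/128

Answer: 43/128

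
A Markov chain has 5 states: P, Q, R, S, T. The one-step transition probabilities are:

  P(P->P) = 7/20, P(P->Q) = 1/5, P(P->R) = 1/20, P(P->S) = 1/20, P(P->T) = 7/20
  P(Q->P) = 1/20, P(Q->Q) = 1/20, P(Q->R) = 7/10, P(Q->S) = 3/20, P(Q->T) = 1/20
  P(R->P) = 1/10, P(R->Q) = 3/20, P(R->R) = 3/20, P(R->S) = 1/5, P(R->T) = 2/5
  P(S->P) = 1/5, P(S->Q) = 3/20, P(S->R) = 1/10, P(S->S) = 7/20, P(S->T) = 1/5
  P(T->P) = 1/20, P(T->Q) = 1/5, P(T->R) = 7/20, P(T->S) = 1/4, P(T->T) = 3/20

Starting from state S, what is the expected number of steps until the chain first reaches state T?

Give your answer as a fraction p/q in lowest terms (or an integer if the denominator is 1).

Answer: 4762/1161

Derivation:
Let h_i = expected steps to first reach T from state i.
Boundary: h_T = 0.
First-step equations for the other states:
  h_P = 1 + 7/20*h_P + 1/5*h_Q + 1/20*h_R + 1/20*h_S + 7/20*h_T
  h_Q = 1 + 1/20*h_P + 1/20*h_Q + 7/10*h_R + 3/20*h_S + 1/20*h_T
  h_R = 1 + 1/10*h_P + 3/20*h_Q + 3/20*h_R + 1/5*h_S + 2/5*h_T
  h_S = 1 + 1/5*h_P + 3/20*h_Q + 1/10*h_R + 7/20*h_S + 1/5*h_T

Substituting h_T = 0 and rearranging gives the linear system (I - Q) h = 1:
  [13/20, -1/5, -1/20, -1/20] . (h_P, h_Q, h_R, h_S) = 1
  [-1/20, 19/20, -7/10, -3/20] . (h_P, h_Q, h_R, h_S) = 1
  [-1/10, -3/20, 17/20, -1/5] . (h_P, h_Q, h_R, h_S) = 1
  [-1/5, -3/20, -1/10, 13/20] . (h_P, h_Q, h_R, h_S) = 1

Solving yields:
  h_P = 11972/3483
  h_Q = 5014/1161
  h_R = 11522/3483
  h_S = 4762/1161

Starting state is S, so the expected hitting time is h_S = 4762/1161.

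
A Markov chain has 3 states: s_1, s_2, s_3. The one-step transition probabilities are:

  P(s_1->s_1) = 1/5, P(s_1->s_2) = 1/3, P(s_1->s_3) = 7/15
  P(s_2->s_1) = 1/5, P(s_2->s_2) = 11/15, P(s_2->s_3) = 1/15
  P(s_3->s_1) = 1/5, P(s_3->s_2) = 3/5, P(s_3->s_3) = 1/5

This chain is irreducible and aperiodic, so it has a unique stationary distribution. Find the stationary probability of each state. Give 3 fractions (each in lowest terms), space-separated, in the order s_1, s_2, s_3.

The stationary distribution satisfies pi = pi * P, i.e.:
  pi_s_1 = 1/5*pi_s_1 + 1/5*pi_s_2 + 1/5*pi_s_3
  pi_s_2 = 1/3*pi_s_1 + 11/15*pi_s_2 + 3/5*pi_s_3
  pi_s_3 = 7/15*pi_s_1 + 1/15*pi_s_2 + 1/5*pi_s_3
with normalization: pi_s_1 + pi_s_2 + pi_s_3 = 1.

Using the first 2 balance equations plus normalization, the linear system A*pi = b is:
  [-4/5, 1/5, 1/5] . pi = 0
  [1/3, -4/15, 3/5] . pi = 0
  [1, 1, 1] . pi = 1

Solving yields:
  pi_s_1 = 1/5
  pi_s_2 = 41/65
  pi_s_3 = 11/65

Verification (pi * P):
  1/5*1/5 + 41/65*1/5 + 11/65*1/5 = 1/5 = pi_s_1  (ok)
  1/5*1/3 + 41/65*11/15 + 11/65*3/5 = 41/65 = pi_s_2  (ok)
  1/5*7/15 + 41/65*1/15 + 11/65*1/5 = 11/65 = pi_s_3  (ok)

Answer: 1/5 41/65 11/65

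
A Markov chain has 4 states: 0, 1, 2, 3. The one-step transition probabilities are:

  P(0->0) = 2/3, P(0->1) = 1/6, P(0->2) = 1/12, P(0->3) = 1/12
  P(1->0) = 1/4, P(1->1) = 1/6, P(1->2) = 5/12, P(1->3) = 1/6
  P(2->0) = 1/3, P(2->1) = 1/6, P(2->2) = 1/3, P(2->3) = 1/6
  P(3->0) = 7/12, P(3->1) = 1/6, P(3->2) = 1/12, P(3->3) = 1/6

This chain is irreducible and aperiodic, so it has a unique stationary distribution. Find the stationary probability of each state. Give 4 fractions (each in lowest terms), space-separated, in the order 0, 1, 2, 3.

The stationary distribution satisfies pi = pi * P, i.e.:
  pi_0 = 2/3*pi_0 + 1/4*pi_1 + 1/3*pi_2 + 7/12*pi_3
  pi_1 = 1/6*pi_0 + 1/6*pi_1 + 1/6*pi_2 + 1/6*pi_3
  pi_2 = 1/12*pi_0 + 5/12*pi_1 + 1/3*pi_2 + 1/12*pi_3
  pi_3 = 1/12*pi_0 + 1/6*pi_1 + 1/6*pi_2 + 1/6*pi_3
with normalization: pi_0 + pi_1 + pi_2 + pi_3 = 1.

Using the first 3 balance equations plus normalization, the linear system A*pi = b is:
  [-1/3, 1/4, 1/3, 7/12] . pi = 0
  [1/6, -5/6, 1/6, 1/6] . pi = 0
  [1/12, 5/12, -2/3, 1/12] . pi = 0
  [1, 1, 1, 1] . pi = 1

Solving yields:
  pi_0 = 52/99
  pi_1 = 1/6
  pi_2 = 5/27
  pi_3 = 73/594

Verification (pi * P):
  52/99*2/3 + 1/6*1/4 + 5/27*1/3 + 73/594*7/12 = 52/99 = pi_0  (ok)
  52/99*1/6 + 1/6*1/6 + 5/27*1/6 + 73/594*1/6 = 1/6 = pi_1  (ok)
  52/99*1/12 + 1/6*5/12 + 5/27*1/3 + 73/594*1/12 = 5/27 = pi_2  (ok)
  52/99*1/12 + 1/6*1/6 + 5/27*1/6 + 73/594*1/6 = 73/594 = pi_3  (ok)

Answer: 52/99 1/6 5/27 73/594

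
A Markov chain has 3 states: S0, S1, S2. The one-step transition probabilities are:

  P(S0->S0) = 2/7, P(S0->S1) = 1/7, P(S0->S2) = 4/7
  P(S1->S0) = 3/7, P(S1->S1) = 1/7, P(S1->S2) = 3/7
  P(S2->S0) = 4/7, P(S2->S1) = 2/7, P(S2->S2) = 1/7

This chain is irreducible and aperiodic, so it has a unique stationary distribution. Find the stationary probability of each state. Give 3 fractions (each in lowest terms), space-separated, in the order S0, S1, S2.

The stationary distribution satisfies pi = pi * P, i.e.:
  pi_S0 = 2/7*pi_S0 + 3/7*pi_S1 + 4/7*pi_S2
  pi_S1 = 1/7*pi_S0 + 1/7*pi_S1 + 2/7*pi_S2
  pi_S2 = 4/7*pi_S0 + 3/7*pi_S1 + 1/7*pi_S2
with normalization: pi_S0 + pi_S1 + pi_S2 = 1.

Using the first 2 balance equations plus normalization, the linear system A*pi = b is:
  [-5/7, 3/7, 4/7] . pi = 0
  [1/7, -6/7, 2/7] . pi = 0
  [1, 1, 1] . pi = 1

Solving yields:
  pi_S0 = 30/71
  pi_S1 = 14/71
  pi_S2 = 27/71

Verification (pi * P):
  30/71*2/7 + 14/71*3/7 + 27/71*4/7 = 30/71 = pi_S0  (ok)
  30/71*1/7 + 14/71*1/7 + 27/71*2/7 = 14/71 = pi_S1  (ok)
  30/71*4/7 + 14/71*3/7 + 27/71*1/7 = 27/71 = pi_S2  (ok)

Answer: 30/71 14/71 27/71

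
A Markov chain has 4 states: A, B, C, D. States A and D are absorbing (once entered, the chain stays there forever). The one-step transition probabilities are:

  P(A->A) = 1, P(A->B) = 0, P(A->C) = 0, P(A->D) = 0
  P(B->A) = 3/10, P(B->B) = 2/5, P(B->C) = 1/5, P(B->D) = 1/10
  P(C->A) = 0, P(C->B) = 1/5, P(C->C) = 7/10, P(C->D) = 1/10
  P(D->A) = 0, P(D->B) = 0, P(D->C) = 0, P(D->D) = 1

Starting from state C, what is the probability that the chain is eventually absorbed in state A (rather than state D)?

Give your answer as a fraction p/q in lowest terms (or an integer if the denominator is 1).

Let a_i = P(absorbed in A | start in state i).
Boundary conditions: a_A = 1, a_D = 0.
For each transient state i, a_i = sum_j P(i->j) * a_j:
  a_B = 3/10*a_A + 2/5*a_B + 1/5*a_C + 1/10*a_D
  a_C = 0*a_A + 1/5*a_B + 7/10*a_C + 1/10*a_D

Substituting a_A = 1 and a_D = 0, rearrange to (I - Q) a = r where r[i] = P(i -> A):
  [3/5, -1/5] . (a_B, a_C) = 3/10
  [-1/5, 3/10] . (a_B, a_C) = 0

Solving yields:
  a_B = 9/14
  a_C = 3/7

Starting state is C, so the absorption probability is a_C = 3/7.

Answer: 3/7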